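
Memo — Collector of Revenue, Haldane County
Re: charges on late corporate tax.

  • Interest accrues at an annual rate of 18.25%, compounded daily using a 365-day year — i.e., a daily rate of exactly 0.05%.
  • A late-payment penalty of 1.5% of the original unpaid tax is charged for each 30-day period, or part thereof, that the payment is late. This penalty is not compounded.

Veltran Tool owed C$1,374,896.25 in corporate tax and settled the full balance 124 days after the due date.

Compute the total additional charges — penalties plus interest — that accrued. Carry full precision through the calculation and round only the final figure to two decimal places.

C$191,036.14

Penalty periods: ⌈124/30⌉ = 5; penalty = 5 × 1.5% × C$1,374,896.25 = C$103,117.22…
Interest: C$1,374,896.25 × ((1 + 0.0005)^124 − 1) = C$1,374,896.25 × 0.06394586… = C$87,918.9217…
Penalties + interest = C$103,117.2188… + C$87,918.9217… = C$191,036.14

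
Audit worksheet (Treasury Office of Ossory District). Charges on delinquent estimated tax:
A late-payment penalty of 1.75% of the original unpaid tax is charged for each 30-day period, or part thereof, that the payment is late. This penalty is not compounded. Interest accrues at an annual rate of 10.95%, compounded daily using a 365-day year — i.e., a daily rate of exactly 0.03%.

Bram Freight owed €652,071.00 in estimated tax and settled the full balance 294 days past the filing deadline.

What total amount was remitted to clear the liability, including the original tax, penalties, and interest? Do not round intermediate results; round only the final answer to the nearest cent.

Penalty periods: ⌈294/30⌉ = 10; penalty = 10 × 1.75% × €652,071.00 = €114,112.43…
Interest: €652,071.00 × ((1 + 0.0003)^294 − 1) = €652,071.00 × 0.09219209… = €60,115.7913…
Total = €652,071.00 + €114,112.4250 + €60,115.7913… = €826,299.22

€826,299.22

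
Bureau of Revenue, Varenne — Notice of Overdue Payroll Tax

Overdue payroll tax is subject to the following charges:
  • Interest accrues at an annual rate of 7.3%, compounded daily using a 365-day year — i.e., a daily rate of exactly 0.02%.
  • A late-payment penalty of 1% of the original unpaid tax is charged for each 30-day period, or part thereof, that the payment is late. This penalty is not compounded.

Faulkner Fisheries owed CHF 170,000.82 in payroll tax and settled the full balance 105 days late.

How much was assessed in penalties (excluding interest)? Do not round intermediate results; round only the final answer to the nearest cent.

CHF 6,800.03

Penalty periods: ⌈105/30⌉ = 4; penalty = 4 × 1% × CHF 170,000.82 = CHF 6,800.03…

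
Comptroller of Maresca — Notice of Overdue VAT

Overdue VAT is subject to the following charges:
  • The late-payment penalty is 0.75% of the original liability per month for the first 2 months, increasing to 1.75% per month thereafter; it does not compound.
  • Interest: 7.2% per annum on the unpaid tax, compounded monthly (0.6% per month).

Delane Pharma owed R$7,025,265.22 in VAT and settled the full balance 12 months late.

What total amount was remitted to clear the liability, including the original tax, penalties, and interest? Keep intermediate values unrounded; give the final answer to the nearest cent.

Penalty, months 1–2: 2 × 0.75% × R$7,025,265.22 = R$105,378.98…
Penalty, months 3–12: 10 × 1.75% × R$7,025,265.22 = R$1,229,421.41…
Interest: R$7,025,265.22 × ((1 + 0.006)^12 − 1) = R$7,025,265.22 × 0.0744242… = R$522,849.5170…
Total = R$7,025,265.22 + R$1,334,800.3918 + R$522,849.5170… = R$8,882,915.13

R$8,882,915.13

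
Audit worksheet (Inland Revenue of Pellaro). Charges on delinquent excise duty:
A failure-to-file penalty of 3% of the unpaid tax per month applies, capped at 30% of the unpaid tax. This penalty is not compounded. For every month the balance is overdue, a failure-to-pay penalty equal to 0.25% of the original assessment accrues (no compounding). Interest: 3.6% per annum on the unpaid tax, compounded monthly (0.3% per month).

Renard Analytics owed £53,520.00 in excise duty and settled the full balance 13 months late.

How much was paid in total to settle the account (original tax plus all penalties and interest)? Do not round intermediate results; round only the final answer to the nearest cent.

£73,440.67

Failure-to-file: 13 × 3% × £53,520.00 = £20,872.80, capped at 30% × £53,520.00 = £16,056.00
Failure-to-pay penalty: 13 × 0.25% × £53,520.00 = £1,739.40
Interest: £53,520.00 × ((1 + 0.003)^13 − 1) = £53,520.00 × 0.0397098… = £2,125.2674…
Total = £53,520.00 + £17,795.4000 + £2,125.2674… = £73,440.67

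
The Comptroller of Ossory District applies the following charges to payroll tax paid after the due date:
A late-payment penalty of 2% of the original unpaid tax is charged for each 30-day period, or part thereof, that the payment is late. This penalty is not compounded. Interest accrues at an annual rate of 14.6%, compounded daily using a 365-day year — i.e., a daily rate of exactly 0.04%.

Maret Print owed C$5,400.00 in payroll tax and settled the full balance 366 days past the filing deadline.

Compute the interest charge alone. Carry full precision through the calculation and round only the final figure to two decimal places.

C$851.18

Interest: C$5,400.00 × ((1 + 0.0004)^366 − 1) = C$5,400.00 × 0.15762527… = C$851.1765…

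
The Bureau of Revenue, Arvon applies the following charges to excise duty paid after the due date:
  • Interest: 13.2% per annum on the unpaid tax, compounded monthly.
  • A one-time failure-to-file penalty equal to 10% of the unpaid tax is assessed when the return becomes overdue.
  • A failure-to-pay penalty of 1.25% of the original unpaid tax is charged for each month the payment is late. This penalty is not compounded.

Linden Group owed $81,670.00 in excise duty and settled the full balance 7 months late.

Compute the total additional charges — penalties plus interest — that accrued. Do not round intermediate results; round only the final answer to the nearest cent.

$21,813.09

Failure-to-file penalty: 10% × $81,670.00 = $8,167.00
Failure-to-pay penalty = 1.25% × $81,670.00 × 7 mo = $7,146.13…
Interest (13.2%/yr ÷ 12 = 1.1%/month): $81,670.00 × ((1 + 0.011)^7 − 1) = $6,499.9602…
Penalties + interest = $15,313.1250 + $6,499.9602… = $21,813.09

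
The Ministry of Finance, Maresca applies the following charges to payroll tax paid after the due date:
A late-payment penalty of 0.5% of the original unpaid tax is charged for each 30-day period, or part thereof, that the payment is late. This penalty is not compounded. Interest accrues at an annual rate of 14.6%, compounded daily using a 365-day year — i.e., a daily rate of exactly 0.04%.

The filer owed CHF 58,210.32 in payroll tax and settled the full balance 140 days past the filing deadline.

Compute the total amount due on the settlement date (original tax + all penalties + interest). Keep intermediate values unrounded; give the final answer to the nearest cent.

CHF 63,017.67

Penalty periods: ⌈140/30⌉ = 5; penalty = 5 × 0.5% × CHF 58,210.32 = CHF 1,455.26…
Interest: CHF 58,210.32 × ((1 + 0.0004)^140 − 1) = CHF 58,210.32 × 0.05758584… = CHF 3,352.0903…
Total = CHF 58,210.32 + CHF 1,455.2580 + CHF 3,352.0903… = CHF 63,017.67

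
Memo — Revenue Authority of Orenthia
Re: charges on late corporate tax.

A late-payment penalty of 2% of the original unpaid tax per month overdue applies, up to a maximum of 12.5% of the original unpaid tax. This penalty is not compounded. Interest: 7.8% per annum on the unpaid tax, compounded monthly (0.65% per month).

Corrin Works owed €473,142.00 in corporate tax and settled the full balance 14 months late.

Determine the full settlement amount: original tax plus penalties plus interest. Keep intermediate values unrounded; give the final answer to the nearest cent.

Penalty (uncapped): 14 × 2% × €473,142.00 = €132,479.76; cap = 12.5% × €473,142.00 = €59,142.75 → penalty = €59,142.75
Interest: €473,142.00 × ((1 + 0.0065)^14 − 1) = €473,142.00 × 0.0949465… = €44,923.1882…
Total = €473,142.00 + €59,142.7500 + €44,923.1882… = €577,207.94

€577,207.94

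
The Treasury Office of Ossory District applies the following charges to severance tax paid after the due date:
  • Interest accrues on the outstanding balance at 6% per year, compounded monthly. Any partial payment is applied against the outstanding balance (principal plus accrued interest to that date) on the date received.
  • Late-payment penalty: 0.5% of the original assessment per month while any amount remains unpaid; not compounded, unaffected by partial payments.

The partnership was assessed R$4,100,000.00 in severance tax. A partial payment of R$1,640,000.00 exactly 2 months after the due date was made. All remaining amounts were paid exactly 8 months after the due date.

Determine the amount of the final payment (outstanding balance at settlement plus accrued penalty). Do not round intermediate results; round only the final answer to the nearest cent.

R$2,741,079.76

Monthly rate = 6% ÷ 12 = 0.5%
Balance at month 2: R$4,100,000.0000 × (1 + 0.005)^2 = R$4,141,102.5000
After R$1,640,000.00 payment: R$4,141,102.5000 − R$1,640,000.00 = R$2,501,102.5000
Balance at month 8: R$2,501,102.5000 × (1 + 0.005)^6 = R$2,577,079.7647…
Penalty: 8 × 0.5% × R$4,100,000.00 = R$164,000.00
Final settlement = outstanding balance + penalty = R$2,577,079.7647… + R$164,000.00 = R$2,741,079.76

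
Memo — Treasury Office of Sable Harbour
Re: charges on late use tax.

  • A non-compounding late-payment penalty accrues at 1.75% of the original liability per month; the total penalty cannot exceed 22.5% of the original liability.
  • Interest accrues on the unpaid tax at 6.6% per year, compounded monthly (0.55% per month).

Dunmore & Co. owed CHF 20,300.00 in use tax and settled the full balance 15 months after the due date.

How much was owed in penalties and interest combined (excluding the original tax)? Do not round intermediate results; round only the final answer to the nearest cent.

Penalty (uncapped): 15 × 1.75% × CHF 20,300.00 = CHF 5,328.75; cap = 22.5% × CHF 20,300.00 = CHF 4,567.50 → penalty = CHF 4,567.50
Interest: CHF 20,300.00 × ((1 + 0.0055)^15 − 1) = CHF 20,300.00 × 0.0857532… = CHF 1,740.7903…
Penalties + interest = CHF 4,567.5000 + CHF 1,740.7903… = CHF 6,308.29

CHF 6,308.29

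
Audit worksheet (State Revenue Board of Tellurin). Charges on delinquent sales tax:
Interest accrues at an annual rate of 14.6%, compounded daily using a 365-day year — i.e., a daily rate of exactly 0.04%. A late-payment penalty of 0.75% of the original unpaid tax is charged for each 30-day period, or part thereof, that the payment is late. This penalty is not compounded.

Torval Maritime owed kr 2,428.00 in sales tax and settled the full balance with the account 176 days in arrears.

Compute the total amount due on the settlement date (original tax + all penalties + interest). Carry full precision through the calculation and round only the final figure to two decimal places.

kr 2,714.32

Penalty periods: ⌈176/30⌉ = 6; penalty = 6 × 0.75% × kr 2,428.00 = kr 109.26
Interest: kr 2,428.00 × ((1 + 0.0004)^176 − 1) = kr 2,428.00 × 0.07292217… = kr 177.0550…
Total = kr 2,428.00 + kr 109.2600 + kr 177.0550… = kr 2,714.32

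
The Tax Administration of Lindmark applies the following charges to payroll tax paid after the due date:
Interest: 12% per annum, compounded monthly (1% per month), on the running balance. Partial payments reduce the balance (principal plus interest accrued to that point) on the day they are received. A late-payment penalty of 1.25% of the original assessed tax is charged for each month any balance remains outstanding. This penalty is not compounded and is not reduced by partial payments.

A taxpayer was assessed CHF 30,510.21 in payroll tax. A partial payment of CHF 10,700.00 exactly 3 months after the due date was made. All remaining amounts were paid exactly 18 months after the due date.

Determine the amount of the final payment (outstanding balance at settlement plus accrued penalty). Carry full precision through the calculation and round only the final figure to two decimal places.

CHF 30,937.14

Balance at month 3: CHF 30,510.2100 × (1 + 0.01)^3 = CHF 31,434.6999…
After CHF 10,700.00 payment: CHF 31,434.6999… − CHF 10,700.00 = CHF 20,734.6999…
Balance at month 18: CHF 20,734.6999… × (1 + 0.01)^15 = CHF 24,072.3429…
Penalty: 18 × 1.25% × CHF 30,510.21 = CHF 6,864.80…
Final settlement = outstanding balance + penalty = CHF 24,072.3429… + CHF 6,864.80… = CHF 30,937.14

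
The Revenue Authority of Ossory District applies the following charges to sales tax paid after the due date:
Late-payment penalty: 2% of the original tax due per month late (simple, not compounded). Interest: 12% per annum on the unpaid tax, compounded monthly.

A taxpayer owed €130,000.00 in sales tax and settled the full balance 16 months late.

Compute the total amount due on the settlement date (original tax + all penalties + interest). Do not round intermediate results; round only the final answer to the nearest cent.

Late-payment penalty: 16 × 2% × €130,000.00 = €41,600.00
Interest (12%/yr ÷ 12 = 1%/month): €130,000.00 × ((1 + 0.01)^16 − 1) = €22,435.2238…
Total = €130,000.00 + €41,600.0000 + €22,435.2238… = €194,035.22

€194,035.22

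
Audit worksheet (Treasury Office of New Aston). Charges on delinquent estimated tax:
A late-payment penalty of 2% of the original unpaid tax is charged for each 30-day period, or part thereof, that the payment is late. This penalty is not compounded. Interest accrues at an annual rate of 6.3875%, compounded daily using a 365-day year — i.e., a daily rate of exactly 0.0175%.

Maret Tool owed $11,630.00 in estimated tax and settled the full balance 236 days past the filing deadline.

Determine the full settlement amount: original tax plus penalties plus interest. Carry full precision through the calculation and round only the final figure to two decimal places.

$13,981.13

Penalty periods: ⌈236/30⌉ = 8; penalty = 8 × 2% × $11,630.00 = $1,860.80
Interest: $11,630.00 × ((1 + 0.000175)^236 − 1) = $11,630.00 × 0.04216094… = $490.3318…
Total = $11,630.00 + $1,860.8000 + $490.3318… = $13,981.13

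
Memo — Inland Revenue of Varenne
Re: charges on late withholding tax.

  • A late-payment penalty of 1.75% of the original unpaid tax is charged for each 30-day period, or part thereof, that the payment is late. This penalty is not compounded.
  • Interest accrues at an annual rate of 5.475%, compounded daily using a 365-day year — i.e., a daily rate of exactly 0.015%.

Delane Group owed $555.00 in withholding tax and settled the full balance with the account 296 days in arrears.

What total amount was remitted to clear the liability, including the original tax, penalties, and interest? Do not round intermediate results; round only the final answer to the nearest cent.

Penalty periods: ⌈296/30⌉ = 10; penalty = 10 × 1.75% × $555.00 = $97.13…
Interest: $555.00 × ((1 + 0.00015)^296 − 1) = $555.00 × 0.04539695… = $25.1953…
Total = $555.00 + $97.1250 + $25.1953… = $677.32

$677.32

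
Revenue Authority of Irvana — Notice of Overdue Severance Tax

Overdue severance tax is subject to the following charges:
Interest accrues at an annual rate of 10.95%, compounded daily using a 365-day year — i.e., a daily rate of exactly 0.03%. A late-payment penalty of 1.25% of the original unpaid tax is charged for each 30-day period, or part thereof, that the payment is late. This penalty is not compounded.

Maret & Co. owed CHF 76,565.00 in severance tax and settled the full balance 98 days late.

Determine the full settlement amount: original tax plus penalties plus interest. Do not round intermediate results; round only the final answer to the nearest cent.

Penalty periods: ⌈98/30⌉ = 4; penalty = 4 × 1.25% × CHF 76,565.00 = CHF 3,828.25
Interest: CHF 76,565.00 × ((1 + 0.0003)^98 − 1) = CHF 76,565.00 × 0.02983191… = CHF 2,284.0799…
Total = CHF 76,565.00 + CHF 3,828.2500 + CHF 2,284.0799… = CHF 82,677.33

CHF 82,677.33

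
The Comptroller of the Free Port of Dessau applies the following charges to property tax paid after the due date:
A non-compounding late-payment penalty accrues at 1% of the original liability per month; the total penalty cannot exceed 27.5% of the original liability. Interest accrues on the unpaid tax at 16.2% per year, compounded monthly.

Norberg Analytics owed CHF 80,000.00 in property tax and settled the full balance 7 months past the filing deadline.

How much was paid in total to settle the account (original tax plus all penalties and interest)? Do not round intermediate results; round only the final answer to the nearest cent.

Penalty: 7 × 1% × CHF 80,000.00 = CHF 5,600.00 (below the 27.5% cap of CHF 22,000.00)
Interest (16.2%/yr ÷ 12 = 1.35%/month): CHF 80,000.00 × ((1 + 0.0135)^7 − 1) = CHF 7,873.1628…
Total = CHF 80,000.00 + CHF 5,600.0000 + CHF 7,873.1628… = CHF 93,473.16

CHF 93,473.16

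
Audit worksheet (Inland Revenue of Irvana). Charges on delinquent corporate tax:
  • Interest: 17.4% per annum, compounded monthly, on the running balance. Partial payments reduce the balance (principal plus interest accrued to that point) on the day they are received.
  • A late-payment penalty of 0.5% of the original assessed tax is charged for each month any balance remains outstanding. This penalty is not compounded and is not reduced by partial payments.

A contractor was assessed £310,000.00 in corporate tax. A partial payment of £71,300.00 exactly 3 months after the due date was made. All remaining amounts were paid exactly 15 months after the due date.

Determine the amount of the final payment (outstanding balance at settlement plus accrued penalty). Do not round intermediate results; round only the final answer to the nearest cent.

£323,222.95

Monthly rate = 17.4% ÷ 12 = 1.45%
Balance at month 3: £310,000.0000 × (1 + 0.0145)^3 = £323,681.4776…
After £71,300.00 payment: £323,681.4776… − £71,300.00 = £252,381.4776…
Balance at month 15: £252,381.4776… × (1 + 0.0145)^12 = £299,972.9507…
Penalty: 15 × 0.5% × £310,000.00 = £23,250.00
Final settlement = outstanding balance + penalty = £299,972.9507… + £23,250.00 = £323,222.95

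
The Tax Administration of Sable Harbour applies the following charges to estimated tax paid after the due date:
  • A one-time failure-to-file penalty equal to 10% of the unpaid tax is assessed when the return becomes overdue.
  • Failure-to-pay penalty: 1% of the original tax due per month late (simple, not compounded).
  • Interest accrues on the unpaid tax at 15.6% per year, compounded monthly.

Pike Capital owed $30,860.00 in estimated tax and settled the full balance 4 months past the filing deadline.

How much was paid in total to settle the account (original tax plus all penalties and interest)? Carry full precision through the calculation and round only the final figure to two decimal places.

Failure-to-file penalty: 10% × $30,860.00 = $3,086.00
Failure-to-pay penalty = 1% × $30,860.00 × 4 mo = $1,234.40
Interest (15.6%/yr ÷ 12 = 1.3%/month): $30,860.00 × ((1 + 0.013)^4 − 1) = $1,636.2841…
Total = $30,860.00 + $4,320.4000 + $1,636.2841… = $36,816.68

$36,816.68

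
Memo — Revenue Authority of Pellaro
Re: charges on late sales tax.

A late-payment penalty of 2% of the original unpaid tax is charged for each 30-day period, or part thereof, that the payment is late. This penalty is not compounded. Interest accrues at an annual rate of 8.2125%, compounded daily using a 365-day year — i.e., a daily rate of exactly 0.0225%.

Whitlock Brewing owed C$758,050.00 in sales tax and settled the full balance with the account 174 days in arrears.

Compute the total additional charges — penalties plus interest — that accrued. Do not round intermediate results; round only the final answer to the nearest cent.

C$121,228.78

Penalty periods: ⌈174/30⌉ = 6; penalty = 6 × 2% × C$758,050.00 = C$90,966.00
Interest: C$758,050.00 × ((1 + 0.000225)^174 − 1) = C$758,050.00 × 0.03992188… = C$30,262.7822…
Penalties + interest = C$90,966.0000 + C$30,262.7822… = C$121,228.78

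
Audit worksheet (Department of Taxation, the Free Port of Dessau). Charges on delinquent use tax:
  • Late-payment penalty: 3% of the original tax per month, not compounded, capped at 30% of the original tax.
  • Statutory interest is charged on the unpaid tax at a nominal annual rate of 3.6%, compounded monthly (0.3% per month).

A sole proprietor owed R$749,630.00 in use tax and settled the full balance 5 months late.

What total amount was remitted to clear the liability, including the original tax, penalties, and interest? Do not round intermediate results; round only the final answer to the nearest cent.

R$873,386.62

Penalty: 5 × 3% × R$749,630.00 = R$112,444.50 (below the 30% cap of R$224,889.00)
Interest: R$749,630.00 × ((1 + 0.003)^5 − 1) = R$749,630.00 × 0.0150903… = R$11,312.1194…
Total = R$749,630.00 + R$112,444.5000 + R$11,312.1194… = R$873,386.62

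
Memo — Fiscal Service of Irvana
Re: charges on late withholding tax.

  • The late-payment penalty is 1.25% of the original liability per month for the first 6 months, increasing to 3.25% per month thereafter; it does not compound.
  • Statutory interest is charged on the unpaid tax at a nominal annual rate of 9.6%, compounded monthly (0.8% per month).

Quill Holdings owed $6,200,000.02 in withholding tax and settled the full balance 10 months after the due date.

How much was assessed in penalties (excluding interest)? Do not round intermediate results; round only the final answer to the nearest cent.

$1,271,000.00

Penalty, months 1–6: 6 × 1.25% × $6,200,000.02 = $465,000.00…
Penalty, months 7–10: 4 × 3.25% × $6,200,000.02 = $806,000.00…
Total penalty = $465,000.00… + $806,000.00… = $1,271,000.00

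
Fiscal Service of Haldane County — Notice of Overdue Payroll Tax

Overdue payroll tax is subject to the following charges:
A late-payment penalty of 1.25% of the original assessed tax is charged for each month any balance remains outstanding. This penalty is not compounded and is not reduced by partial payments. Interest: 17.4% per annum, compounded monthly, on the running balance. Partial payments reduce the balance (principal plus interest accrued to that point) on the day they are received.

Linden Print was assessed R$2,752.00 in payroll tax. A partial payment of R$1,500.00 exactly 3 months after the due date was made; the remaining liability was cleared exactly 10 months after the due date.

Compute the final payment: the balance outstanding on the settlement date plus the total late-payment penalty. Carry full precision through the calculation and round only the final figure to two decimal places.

Monthly rate = 17.4% ÷ 12 = 1.45%
Balance at month 3: R$2,752.0000 × (1 + 0.0145)^3 = R$2,873.4562…
After R$1,500.00 payment: R$2,873.4562… − R$1,500.00 = R$1,373.4562…
Balance at month 10: R$1,373.4562… × (1 + 0.0145)^7 = R$1,519.0749…
Penalty: 10 × 1.25% × R$2,752.00 = R$344.00
Final settlement = outstanding balance + penalty = R$1,519.0749… + R$344.00 = R$1,863.07

R$1,863.07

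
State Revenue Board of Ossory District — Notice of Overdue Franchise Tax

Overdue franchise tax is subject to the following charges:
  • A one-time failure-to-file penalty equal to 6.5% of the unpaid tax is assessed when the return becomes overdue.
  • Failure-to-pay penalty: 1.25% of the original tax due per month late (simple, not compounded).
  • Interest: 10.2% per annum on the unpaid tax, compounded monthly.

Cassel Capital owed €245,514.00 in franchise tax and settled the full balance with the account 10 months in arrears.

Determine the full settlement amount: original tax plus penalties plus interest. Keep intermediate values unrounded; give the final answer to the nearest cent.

Failure-to-file penalty: 6.5% × €245,514.00 = €15,958.41
Failure-to-pay penalty: 10 × 1.25% × €245,514.00 = €30,689.25
Interest (10.2%/yr ÷ 12 = 0.85%/month): €245,514.00 × ((1 + 0.0085)^10 − 1) = €21,685.2824…
Total = €245,514.00 + €46,647.6600 + €21,685.2824… = €313,846.94

€313,846.94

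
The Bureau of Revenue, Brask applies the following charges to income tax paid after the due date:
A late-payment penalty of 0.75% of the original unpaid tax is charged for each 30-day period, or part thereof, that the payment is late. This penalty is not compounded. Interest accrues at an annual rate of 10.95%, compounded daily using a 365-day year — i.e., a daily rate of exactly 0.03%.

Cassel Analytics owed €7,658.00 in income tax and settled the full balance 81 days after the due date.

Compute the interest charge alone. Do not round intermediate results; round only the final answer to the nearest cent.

Interest: €7,658.00 × ((1 + 0.0003)^81 − 1) = €7,658.00 × 0.02459392… = €188.3402…

€188.34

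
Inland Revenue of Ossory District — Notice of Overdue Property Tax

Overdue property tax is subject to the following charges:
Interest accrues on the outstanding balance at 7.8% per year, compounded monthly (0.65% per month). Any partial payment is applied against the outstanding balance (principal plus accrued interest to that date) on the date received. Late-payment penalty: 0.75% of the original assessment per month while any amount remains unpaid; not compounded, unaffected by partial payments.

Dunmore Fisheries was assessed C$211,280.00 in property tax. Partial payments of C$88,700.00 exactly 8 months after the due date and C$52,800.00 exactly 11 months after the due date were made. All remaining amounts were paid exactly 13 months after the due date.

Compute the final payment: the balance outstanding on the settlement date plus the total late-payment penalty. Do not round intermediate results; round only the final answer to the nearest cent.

C$105,337.00

Balance at month 8: C$211,280.0000 × (1 + 0.0065)^8 = C$222,519.7801…
After C$88,700.00 payment: C$222,519.7801… − C$88,700.00 = C$133,819.7801…
Balance at month 11: C$133,819.7801… × (1 + 0.0065)^3 = C$136,446.2642…
After C$52,800.00 payment: C$136,446.2642… − C$52,800.00 = C$83,646.2642…
Balance at month 13: C$83,646.2642… × (1 + 0.0065)^2 = C$84,737.1997…
Penalty: 13 × 0.75% × C$211,280.00 = C$20,599.80
Final settlement = outstanding balance + penalty = C$84,737.1997… + C$20,599.80 = C$105,337.00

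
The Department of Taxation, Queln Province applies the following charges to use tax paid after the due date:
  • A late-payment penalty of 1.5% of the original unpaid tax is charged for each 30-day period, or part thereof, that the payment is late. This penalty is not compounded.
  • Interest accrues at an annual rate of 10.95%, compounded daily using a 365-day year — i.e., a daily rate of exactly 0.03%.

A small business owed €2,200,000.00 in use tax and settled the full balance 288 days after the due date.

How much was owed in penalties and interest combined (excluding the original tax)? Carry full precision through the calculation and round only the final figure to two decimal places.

Penalty periods: ⌈288/30⌉ = 10; penalty = 10 × 1.5% × €2,200,000.00 = €330,000.00
Interest: €2,200,000.00 × ((1 + 0.0003)^288 − 1) = €2,200,000.00 × 0.09022821… = €198,502.0651…
Penalties + interest = €330,000.0000 + €198,502.0651… = €528,502.07

€528,502.07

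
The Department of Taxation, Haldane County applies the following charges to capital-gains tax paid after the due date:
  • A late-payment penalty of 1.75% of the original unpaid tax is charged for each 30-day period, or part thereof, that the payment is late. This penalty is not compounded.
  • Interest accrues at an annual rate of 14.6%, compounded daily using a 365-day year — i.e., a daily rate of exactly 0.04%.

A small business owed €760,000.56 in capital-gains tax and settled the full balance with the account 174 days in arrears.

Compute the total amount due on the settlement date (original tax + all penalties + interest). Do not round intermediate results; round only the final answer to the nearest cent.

€894,569.56

Penalty periods: ⌈174/30⌉ = 6; penalty = 6 × 1.75% × €760,000.56 = €79,800.06…
Interest: €760,000.56 × ((1 + 0.0004)^174 − 1) = €760,000.56 × 0.07206434… = €54,768.9422…
Total = €760,000.56 + €79,800.0588 + €54,768.9422… = €894,569.56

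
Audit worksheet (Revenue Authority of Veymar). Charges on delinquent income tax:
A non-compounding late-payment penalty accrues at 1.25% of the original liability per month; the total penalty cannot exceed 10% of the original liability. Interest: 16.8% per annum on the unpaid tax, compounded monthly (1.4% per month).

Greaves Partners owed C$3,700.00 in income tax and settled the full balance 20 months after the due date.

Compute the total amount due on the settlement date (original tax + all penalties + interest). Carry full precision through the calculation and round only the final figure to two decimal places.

Penalty (uncapped): 20 × 1.25% × C$3,700.00 = C$925.00; cap = 10% × C$3,700.00 = C$370.00 → penalty = C$370.00
Interest: C$3,700.00 × ((1 + 0.014)^20 − 1) = C$3,700.00 × 0.3205629… = C$1,186.0828…
Total = C$3,700.00 + C$370.0000 + C$1,186.0828… = C$5,256.08

C$5,256.08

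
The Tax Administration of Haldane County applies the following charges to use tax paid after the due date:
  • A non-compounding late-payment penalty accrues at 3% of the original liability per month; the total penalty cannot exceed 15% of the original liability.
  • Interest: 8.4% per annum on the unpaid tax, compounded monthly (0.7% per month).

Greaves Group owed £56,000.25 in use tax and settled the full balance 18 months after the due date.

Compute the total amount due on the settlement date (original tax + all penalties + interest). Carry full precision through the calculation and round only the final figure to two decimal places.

£71,892.25

Penalty (uncapped): 18 × 3% × £56,000.25 = £30,240.14…; cap = 15% × £56,000.25 = £8,400.04… → penalty = £8,400.04…
Interest: £56,000.25 × ((1 + 0.007)^18 − 1) = £56,000.25 × 0.1337844… = £7,491.9588…
Total = £56,000.25 + £8,400.0375 + £7,491.9588… = £71,892.25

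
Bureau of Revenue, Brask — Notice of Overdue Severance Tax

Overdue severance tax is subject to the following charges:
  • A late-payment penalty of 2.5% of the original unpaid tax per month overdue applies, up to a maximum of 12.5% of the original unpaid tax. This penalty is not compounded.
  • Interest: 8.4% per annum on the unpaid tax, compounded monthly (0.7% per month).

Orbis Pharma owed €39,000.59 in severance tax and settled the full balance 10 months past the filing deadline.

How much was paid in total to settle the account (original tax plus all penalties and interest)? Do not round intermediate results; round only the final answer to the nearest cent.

€46,693.33

Penalty (uncapped): 10 × 2.5% × €39,000.59 = €9,750.15…; cap = 12.5% × €39,000.59 = €4,875.07… → penalty = €4,875.07…
Interest: €39,000.59 × ((1 + 0.007)^10 − 1) = €39,000.59 × 0.0722467… = €2,817.6627…
Total = €39,000.59 + €4,875.0738… + €2,817.6627… = €46,693.33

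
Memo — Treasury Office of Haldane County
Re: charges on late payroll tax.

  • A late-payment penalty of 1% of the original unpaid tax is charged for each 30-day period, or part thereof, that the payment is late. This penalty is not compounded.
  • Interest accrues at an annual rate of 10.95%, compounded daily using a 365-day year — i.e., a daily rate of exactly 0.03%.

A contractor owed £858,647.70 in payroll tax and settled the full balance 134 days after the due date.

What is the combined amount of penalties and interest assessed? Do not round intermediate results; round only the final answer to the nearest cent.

Penalty periods: ⌈134/30⌉ = 5; penalty = 5 × 1% × £858,647.70 = £42,932.39…
Interest: £858,647.70 × ((1 + 0.0003)^134 − 1) = £858,647.70 × 0.04101268… = £35,215.4443…
Penalties + interest = £42,932.3850 + £35,215.4443… = £78,147.83

£78,147.83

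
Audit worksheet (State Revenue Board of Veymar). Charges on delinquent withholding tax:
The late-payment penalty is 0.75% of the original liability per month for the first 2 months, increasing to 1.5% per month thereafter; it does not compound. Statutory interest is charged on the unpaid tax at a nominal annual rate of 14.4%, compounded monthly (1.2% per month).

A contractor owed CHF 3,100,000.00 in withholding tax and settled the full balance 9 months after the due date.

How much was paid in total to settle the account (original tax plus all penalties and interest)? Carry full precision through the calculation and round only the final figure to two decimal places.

CHF 3,823,328.57

Penalty, months 1–2: 2 × 0.75% × CHF 3,100,000.00 = CHF 46,500.00
Penalty, months 3–9: 7 × 1.5% × CHF 3,100,000.00 = CHF 325,500.00
Interest: CHF 3,100,000.00 × ((1 + 0.012)^9 − 1) = CHF 3,100,000.00 × 0.1133318… = CHF 351,328.5687…
Total = CHF 3,100,000.00 + CHF 372,000.0000 + CHF 351,328.5687… = CHF 3,823,328.57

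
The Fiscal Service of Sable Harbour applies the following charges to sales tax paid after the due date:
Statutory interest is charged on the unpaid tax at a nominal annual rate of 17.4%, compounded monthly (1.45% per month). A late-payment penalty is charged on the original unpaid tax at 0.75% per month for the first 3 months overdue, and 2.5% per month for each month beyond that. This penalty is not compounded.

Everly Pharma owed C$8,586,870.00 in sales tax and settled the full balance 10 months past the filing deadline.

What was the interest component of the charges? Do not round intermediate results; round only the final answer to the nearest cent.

Interest: C$8,586,870.00 × ((1 + 0.0145)^10 − 1) = C$8,586,870.00 × 0.1548365… = C$1,329,561.1677…

C$1,329,561.17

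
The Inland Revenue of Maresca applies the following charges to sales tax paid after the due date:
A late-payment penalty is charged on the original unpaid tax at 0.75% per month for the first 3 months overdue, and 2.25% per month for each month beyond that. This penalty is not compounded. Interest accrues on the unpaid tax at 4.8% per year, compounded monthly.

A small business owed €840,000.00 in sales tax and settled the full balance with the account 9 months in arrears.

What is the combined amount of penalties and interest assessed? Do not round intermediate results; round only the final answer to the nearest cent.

Penalty, months 1–3: 3 × 0.75% × €840,000.00 = €18,900.00
Penalty, months 4–9: 6 × 2.25% × €840,000.00 = €113,400.00
Interest (4.8%/yr ÷ 12 = 0.4%/month): €840,000.00 × ((1 + 0.004)^9 − 1) = €30,728.3830…
Penalties + interest = €132,300.0000 + €30,728.3830… = €163,028.38

€163,028.38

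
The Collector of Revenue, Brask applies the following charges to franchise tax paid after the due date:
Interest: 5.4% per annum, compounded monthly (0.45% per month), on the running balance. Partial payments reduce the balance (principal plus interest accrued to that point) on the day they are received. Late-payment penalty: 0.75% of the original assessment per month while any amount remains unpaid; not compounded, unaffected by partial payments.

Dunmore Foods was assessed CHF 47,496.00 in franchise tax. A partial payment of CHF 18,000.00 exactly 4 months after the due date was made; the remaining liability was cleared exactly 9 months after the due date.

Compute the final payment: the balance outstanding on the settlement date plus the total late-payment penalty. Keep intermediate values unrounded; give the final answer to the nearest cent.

CHF 34,251.90

Balance at month 4: CHF 47,496.0000 × (1 + 0.0045)^4 = CHF 48,356.7161…
After CHF 18,000.00 payment: CHF 48,356.7161… − CHF 18,000.00 = CHF 30,356.7161…
Balance at month 9: CHF 30,356.7161… × (1 + 0.0045)^5 = CHF 31,045.9172…
Penalty: 9 × 0.75% × CHF 47,496.00 = CHF 3,205.98
Final settlement = outstanding balance + penalty = CHF 31,045.9172… + CHF 3,205.98 = CHF 34,251.90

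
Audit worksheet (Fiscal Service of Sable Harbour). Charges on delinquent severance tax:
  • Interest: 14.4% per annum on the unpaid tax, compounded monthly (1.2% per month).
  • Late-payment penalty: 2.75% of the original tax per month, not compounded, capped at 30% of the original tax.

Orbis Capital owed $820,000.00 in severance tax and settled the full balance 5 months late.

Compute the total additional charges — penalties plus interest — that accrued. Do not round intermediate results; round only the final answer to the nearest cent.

$163,145.05

Penalty: 5 × 2.75% × $820,000.00 = $112,750.00 (below the 30% cap of $246,000.00)
Interest: $820,000.00 × ((1 + 0.012)^5 − 1) = $820,000.00 × 0.0614574… = $50,395.0548…
Penalties + interest = $112,750.0000 + $50,395.0548… = $163,145.05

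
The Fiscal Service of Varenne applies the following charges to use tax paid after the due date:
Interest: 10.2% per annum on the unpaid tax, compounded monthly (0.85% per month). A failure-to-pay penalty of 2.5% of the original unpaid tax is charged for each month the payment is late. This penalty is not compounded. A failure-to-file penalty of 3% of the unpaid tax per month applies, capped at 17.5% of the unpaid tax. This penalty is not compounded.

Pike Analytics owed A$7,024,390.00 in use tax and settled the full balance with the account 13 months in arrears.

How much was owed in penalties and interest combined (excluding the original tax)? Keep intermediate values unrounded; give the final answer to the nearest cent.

A$4,329,236.43

Failure-to-file: 13 × 3% × A$7,024,390.00 = A$2,739,512.10, capped at 17.5% × A$7,024,390.00 = A$1,229,268.25
Failure-to-pay penalty: 13 × 2.5% × A$7,024,390.00 = A$2,282,926.75
Interest: A$7,024,390.00 × ((1 + 0.0085)^13 − 1) = A$7,024,390.00 × 0.1163149… = A$817,041.4301…
Penalties + interest = A$3,512,195.0000 + A$817,041.4301… = A$4,329,236.43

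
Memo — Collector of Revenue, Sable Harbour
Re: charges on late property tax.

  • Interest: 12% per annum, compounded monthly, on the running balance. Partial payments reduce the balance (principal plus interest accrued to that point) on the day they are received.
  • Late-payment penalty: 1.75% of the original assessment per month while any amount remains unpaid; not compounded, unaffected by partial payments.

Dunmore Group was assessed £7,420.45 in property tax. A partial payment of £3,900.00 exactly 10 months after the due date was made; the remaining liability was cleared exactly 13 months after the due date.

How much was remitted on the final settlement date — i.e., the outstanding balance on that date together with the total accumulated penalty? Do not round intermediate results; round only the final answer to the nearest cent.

Monthly rate = 12% ÷ 12 = 1%
Balance at month 10: £7,420.4500 × (1 + 0.01)^10 = £8,196.7933…
After £3,900.00 payment: £8,196.7933… − £3,900.00 = £4,296.7933…
Balance at month 13: £4,296.7933… × (1 + 0.01)^3 = £4,426.9904…
Penalty: 13 × 1.75% × £7,420.45 = £1,688.15…
Final settlement = outstanding balance + penalty = £4,426.9904… + £1,688.15… = £6,115.14

£6,115.14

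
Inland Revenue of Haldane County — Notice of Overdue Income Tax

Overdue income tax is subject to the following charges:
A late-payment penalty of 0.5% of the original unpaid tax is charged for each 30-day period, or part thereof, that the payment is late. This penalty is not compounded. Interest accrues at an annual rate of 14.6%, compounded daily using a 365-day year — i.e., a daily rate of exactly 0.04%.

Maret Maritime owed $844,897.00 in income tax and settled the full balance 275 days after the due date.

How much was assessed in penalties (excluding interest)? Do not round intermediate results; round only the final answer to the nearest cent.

Penalty periods: ⌈275/30⌉ = 10; penalty = 10 × 0.5% × $844,897.00 = $42,244.85

$42,244.85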